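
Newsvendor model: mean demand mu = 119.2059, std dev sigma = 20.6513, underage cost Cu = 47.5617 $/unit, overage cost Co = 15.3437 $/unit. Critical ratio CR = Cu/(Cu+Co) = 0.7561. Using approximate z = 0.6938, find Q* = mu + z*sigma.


CR = Cu/(Cu+Co) = 47.5617/(47.5617+15.3437) = 0.7561
z = 0.6938
Q* = 119.2059 + 0.6938 * 20.6513 = 133.5338

133.5338 units


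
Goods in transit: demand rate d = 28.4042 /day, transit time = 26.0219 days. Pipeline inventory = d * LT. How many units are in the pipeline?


Pipeline = 28.4042 * 26.0219 = 739.1313

739.1313 units


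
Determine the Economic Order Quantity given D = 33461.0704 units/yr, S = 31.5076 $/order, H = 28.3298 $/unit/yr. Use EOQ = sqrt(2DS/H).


2*D*S = 2 * 33461.0704 * 31.5076 = 2108556.0435
2*D*S/H = 74428.9068
EOQ = sqrt(74428.9068) = 272.8166

272.8166 units


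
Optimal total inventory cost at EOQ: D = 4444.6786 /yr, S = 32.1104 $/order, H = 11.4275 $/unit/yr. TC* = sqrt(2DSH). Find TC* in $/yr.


2*D*S*H = 3261874.9184
TC* = sqrt(3261874.9184) = 1806.0661

1806.0661 $/yr


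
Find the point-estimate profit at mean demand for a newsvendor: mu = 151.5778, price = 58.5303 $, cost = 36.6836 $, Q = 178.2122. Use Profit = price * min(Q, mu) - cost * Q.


Sales at mu = min(178.2122, 151.5778) = 151.5778
Revenue = 58.5303 * 151.5778 = 8871.8941
Total cost = 36.6836 * 178.2122 = 6537.4651
Profit = 8871.8941 - 6537.4651 = 2334.4290

2334.4290 $


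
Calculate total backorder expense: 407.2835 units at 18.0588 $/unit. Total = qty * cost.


Total = 407.2835 * 18.0588 = 7355.0513

7355.0513 $


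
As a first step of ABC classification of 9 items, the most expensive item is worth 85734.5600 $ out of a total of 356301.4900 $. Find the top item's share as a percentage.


Top item = 85734.5600
Total = 356301.4900
Percentage = 85734.5600 / 356301.4900 * 100 = 24.0624

24.0624%


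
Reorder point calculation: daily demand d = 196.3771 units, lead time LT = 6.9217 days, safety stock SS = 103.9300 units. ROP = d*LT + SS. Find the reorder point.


d*LT = 196.3771 * 6.9217 = 1359.2634
ROP = 1359.2634 + 103.9300 = 1463.1934

1463.1934 units


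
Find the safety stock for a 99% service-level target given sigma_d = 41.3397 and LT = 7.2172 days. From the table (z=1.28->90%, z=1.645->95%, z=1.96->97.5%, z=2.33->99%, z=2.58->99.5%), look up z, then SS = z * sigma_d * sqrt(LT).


From the table, SL = 99% corresponds to z = 2.33
sqrt(LT) = sqrt(7.2172) = 2.6865
SS = 2.33 * 41.3397 * 2.6865 = 258.7662

258.7662 units


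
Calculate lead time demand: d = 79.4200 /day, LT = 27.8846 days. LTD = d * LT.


LTD = 79.4200 * 27.8846 = 2214.5949

2214.5949 units


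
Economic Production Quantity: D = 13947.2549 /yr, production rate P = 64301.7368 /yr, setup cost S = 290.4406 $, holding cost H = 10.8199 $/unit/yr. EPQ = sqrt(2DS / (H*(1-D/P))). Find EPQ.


1 - D/P = 1 - 0.2169 = 0.7831
H*(1-D/P) = 8.4730
2DS = 8101698.1630
EPQ = sqrt(956174.9983) = 977.8420

977.8420 units


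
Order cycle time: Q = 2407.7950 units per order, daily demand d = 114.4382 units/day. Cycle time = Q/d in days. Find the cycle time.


Cycle = 2407.7950 / 114.4382 = 21.0401

21.0401 days


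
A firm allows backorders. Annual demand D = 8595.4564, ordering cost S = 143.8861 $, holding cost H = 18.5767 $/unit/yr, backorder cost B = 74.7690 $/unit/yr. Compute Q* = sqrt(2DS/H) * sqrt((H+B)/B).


sqrt(2DS/H) = 364.9006
sqrt((H+B)/B) = 1.1173
Q* = 364.9006 * 1.1173 = 407.7190

407.7190 units


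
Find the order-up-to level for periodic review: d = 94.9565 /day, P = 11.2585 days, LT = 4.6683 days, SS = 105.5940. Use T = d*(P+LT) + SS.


P + LT = 15.9268
d*(P+LT) = 94.9565 * 15.9268 = 1512.3532
T = 1512.3532 + 105.5940 = 1617.9472

1617.9472 units


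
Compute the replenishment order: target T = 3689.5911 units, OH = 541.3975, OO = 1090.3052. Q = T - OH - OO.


Inventory position = OH + OO = 541.3975 + 1090.3052 = 1631.7027
Q = 3689.5911 - 1631.7027 = 2057.8884

2057.8884 units


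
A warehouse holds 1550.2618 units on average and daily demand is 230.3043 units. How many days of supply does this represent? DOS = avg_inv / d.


DOS = 1550.2618 / 230.3043 = 6.7314

6.7314 days


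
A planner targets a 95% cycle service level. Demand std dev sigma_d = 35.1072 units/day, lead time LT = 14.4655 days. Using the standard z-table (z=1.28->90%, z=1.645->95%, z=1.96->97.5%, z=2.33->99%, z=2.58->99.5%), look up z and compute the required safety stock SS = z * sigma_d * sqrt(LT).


From the table, SL = 95% corresponds to z = 1.645
sqrt(LT) = sqrt(14.4655) = 3.8034
SS = 1.645 * 35.1072 * 3.8034 = 219.6488

219.6488 units


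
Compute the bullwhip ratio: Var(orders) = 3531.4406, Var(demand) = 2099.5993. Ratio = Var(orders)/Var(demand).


BW = 3531.4406 / 2099.5993 = 1.6820

1.6820


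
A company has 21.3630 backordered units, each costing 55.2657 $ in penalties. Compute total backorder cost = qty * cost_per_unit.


Total = 21.3630 * 55.2657 = 1180.6411

1180.6411 $


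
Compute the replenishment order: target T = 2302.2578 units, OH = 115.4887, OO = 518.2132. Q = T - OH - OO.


Inventory position = OH + OO = 115.4887 + 518.2132 = 633.7019
Q = 2302.2578 - 633.7019 = 1668.5559

1668.5559 units


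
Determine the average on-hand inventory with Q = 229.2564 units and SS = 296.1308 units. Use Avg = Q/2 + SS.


Q/2 = 114.6282
Avg = 114.6282 + 296.1308 = 410.7590

410.7590 units


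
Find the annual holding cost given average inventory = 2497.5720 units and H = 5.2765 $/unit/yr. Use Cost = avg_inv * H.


Cost = 2497.5720 * 5.2765 = 13178.4387

13178.4387 $/yr


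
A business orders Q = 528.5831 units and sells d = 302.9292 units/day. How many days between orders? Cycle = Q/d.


Cycle = 528.5831 / 302.9292 = 1.7449

1.7449 days


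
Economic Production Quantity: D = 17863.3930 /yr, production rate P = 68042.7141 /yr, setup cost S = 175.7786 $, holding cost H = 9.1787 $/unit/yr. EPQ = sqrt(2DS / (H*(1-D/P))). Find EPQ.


1 - D/P = 1 - 0.2625 = 0.7375
H*(1-D/P) = 6.7690
2DS = 6280004.4256
EPQ = sqrt(927759.9518) = 963.2030

963.2030 units


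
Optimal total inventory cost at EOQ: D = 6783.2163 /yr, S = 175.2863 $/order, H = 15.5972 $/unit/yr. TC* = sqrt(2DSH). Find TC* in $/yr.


2*D*S*H = 37090294.0572
TC* = sqrt(37090294.0572) = 6090.1801

6090.1801 $/yr


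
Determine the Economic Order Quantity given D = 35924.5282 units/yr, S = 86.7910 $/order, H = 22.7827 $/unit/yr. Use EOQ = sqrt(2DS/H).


2*D*S = 2 * 35924.5282 * 86.7910 = 6235851.4540
2*D*S/H = 273709.9402
EOQ = sqrt(273709.9402) = 523.1730

523.1730 units


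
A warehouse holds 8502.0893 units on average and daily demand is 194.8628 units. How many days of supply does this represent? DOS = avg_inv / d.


DOS = 8502.0893 / 194.8628 = 43.6312

43.6312 days


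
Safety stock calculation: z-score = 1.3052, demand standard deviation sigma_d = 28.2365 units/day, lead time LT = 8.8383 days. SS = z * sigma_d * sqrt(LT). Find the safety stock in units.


sqrt(LT) = sqrt(8.8383) = 2.9729
SS = 1.3052 * 28.2365 * 2.9729 = 109.5651

109.5651 units


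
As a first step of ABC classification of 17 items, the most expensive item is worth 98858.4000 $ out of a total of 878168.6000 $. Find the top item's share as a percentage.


Top item = 98858.4000
Total = 878168.6000
Percentage = 98858.4000 / 878168.6000 * 100 = 11.2573

11.2573%


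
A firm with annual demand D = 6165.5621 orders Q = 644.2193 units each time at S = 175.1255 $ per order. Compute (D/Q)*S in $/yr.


Number of orders = D/Q = 9.5706
Cost = 9.5706 * 175.1255 = 1676.0553

1676.0553 $/yr


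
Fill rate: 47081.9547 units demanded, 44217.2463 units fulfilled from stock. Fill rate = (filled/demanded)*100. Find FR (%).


FR = 44217.2463 / 47081.9547 * 100 = 93.9155

93.9155%


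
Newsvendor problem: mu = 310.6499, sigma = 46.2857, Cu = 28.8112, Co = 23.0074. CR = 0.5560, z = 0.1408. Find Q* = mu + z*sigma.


CR = Cu/(Cu+Co) = 28.8112/(28.8112+23.0074) = 0.5560
z = 0.1408
Q* = 310.6499 + 0.1408 * 46.2857 = 317.1669

317.1669 units


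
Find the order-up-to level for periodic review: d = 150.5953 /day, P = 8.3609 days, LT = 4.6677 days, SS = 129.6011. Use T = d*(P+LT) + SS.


P + LT = 13.0286
d*(P+LT) = 150.5953 * 13.0286 = 1962.0459
T = 1962.0459 + 129.6011 = 2091.6470

2091.6470 units


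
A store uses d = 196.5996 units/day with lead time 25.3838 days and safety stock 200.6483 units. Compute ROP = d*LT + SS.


d*LT = 196.5996 * 25.3838 = 4990.4449
ROP = 4990.4449 + 200.6483 = 5191.0932

5191.0932 units


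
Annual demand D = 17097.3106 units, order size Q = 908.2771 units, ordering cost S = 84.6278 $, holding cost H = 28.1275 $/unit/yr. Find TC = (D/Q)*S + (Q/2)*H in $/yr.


Ordering cost = D*S/Q = 1593.0246
Holding cost = Q*H/2 = 12773.7821
TC = 1593.0246 + 12773.7821 = 14366.8067

14366.8067 $/yr


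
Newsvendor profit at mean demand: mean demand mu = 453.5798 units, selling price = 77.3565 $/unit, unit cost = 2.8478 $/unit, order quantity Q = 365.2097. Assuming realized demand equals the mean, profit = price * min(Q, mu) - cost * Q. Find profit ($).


Sales at mu = min(365.2097, 453.5798) = 365.2097
Revenue = 77.3565 * 365.2097 = 28251.3442
Total cost = 2.8478 * 365.2097 = 1040.0442
Profit = 28251.3442 - 1040.0442 = 27211.3000

27211.3000 $


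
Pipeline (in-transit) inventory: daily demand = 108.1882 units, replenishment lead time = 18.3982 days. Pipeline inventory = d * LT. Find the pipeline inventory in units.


Pipeline = 108.1882 * 18.3982 = 1990.4681

1990.4681 units


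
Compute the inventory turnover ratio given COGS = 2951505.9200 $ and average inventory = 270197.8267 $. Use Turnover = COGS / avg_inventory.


Turnover = 2951505.9200 / 270197.8267 = 10.9235

10.9235


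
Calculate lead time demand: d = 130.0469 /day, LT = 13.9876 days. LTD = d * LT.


LTD = 130.0469 * 13.9876 = 1819.0440

1819.0440 units


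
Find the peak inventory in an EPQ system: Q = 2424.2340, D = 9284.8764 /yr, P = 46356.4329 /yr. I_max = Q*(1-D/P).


D/P = 0.2003
1 - D/P = 0.7997
I_max = 2424.2340 * 0.7997 = 1938.6765

1938.6765 units


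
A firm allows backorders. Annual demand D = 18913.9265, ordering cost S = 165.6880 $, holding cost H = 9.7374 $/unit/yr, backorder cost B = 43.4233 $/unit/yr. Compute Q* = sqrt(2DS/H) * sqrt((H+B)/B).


sqrt(2DS/H) = 802.2872
sqrt((H+B)/B) = 1.1065
Q* = 802.2872 * 1.1065 = 887.6951

887.6951 units


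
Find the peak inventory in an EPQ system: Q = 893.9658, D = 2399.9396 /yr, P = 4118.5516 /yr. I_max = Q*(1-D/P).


D/P = 0.5827
1 - D/P = 0.4173
I_max = 893.9658 * 0.4173 = 373.0390

373.0390 units


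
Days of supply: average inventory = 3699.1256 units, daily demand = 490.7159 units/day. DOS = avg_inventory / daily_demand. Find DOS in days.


DOS = 3699.1256 / 490.7159 = 7.5382

7.5382 days


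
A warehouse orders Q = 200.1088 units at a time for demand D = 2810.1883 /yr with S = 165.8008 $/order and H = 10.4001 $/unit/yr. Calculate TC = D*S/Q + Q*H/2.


Ordering cost = D*S/Q = 2328.3907
Holding cost = Q*H/2 = 1040.5758
TC = 2328.3907 + 1040.5758 = 3368.9665

3368.9665 $/yr


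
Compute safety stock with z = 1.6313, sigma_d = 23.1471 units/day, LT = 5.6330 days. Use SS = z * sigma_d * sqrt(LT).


sqrt(LT) = sqrt(5.6330) = 2.3734
SS = 1.6313 * 23.1471 * 2.3734 = 89.6190

89.6190 units


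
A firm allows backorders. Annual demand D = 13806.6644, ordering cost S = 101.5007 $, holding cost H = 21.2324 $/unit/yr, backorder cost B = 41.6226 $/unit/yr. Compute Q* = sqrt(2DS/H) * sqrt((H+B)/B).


sqrt(2DS/H) = 363.3242
sqrt((H+B)/B) = 1.2289
Q* = 363.3242 * 1.2289 = 446.4776

446.4776 units


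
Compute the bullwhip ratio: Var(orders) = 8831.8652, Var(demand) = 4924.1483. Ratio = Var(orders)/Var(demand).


BW = 8831.8652 / 4924.1483 = 1.7936

1.7936


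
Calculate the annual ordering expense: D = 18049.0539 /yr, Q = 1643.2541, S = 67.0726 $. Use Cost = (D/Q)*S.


Number of orders = D/Q = 10.9837
Cost = 10.9837 * 67.0726 = 736.7071

736.7071 $/yr


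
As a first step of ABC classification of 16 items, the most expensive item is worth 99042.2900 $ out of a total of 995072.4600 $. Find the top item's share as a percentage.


Top item = 99042.2900
Total = 995072.4600
Percentage = 99042.2900 / 995072.4600 * 100 = 9.9533

9.9533%


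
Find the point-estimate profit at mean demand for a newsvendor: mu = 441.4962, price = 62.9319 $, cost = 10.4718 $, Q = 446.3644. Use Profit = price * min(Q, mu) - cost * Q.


Sales at mu = min(446.3644, 441.4962) = 441.4962
Revenue = 62.9319 * 441.4962 = 27784.1947
Total cost = 10.4718 * 446.3644 = 4674.2387
Profit = 27784.1947 - 4674.2387 = 23109.9560

23109.9560 $


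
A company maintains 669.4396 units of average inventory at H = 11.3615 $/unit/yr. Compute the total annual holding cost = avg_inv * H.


Cost = 669.4396 * 11.3615 = 7605.8380

7605.8380 $/yr


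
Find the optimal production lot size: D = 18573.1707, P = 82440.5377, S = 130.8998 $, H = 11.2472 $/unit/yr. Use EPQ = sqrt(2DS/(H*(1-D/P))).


1 - D/P = 1 - 0.2253 = 0.7747
H*(1-D/P) = 8.7133
2DS = 4862448.6600
EPQ = sqrt(558049.1030) = 747.0268

747.0268 units


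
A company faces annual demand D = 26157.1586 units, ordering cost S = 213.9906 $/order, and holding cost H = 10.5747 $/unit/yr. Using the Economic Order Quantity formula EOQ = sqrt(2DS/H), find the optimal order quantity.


2*D*S = 2 * 26157.1586 * 213.9906 = 11194772.1262
2*D*S/H = 1058637.3255
EOQ = sqrt(1058637.3255) = 1028.9010

1028.9010 units


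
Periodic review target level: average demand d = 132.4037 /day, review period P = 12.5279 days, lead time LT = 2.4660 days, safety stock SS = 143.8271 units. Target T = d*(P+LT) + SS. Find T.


P + LT = 14.9939
d*(P+LT) = 132.4037 * 14.9939 = 1985.2478
T = 1985.2478 + 143.8271 = 2129.0749

2129.0749 units


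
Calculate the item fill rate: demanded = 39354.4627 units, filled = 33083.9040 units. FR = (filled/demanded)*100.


FR = 33083.9040 / 39354.4627 * 100 = 84.0665

84.0665%


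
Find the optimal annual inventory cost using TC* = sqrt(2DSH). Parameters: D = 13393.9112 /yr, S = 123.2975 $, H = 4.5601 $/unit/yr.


2*D*S*H = 15061424.4747
TC* = sqrt(15061424.4747) = 3880.9051

3880.9051 $/yr


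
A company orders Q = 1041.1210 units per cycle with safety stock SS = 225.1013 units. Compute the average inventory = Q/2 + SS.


Q/2 = 520.5605
Avg = 520.5605 + 225.1013 = 745.6618

745.6618 units


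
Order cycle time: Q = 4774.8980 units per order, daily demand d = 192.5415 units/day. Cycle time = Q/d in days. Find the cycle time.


Cycle = 4774.8980 / 192.5415 = 24.7993

24.7993 days


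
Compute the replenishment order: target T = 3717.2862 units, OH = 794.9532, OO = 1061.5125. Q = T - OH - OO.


Inventory position = OH + OO = 794.9532 + 1061.5125 = 1856.4657
Q = 3717.2862 - 1856.4657 = 1860.8205

1860.8205 units


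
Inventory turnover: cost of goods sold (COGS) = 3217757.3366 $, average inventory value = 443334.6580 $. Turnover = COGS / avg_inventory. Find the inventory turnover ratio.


Turnover = 3217757.3366 / 443334.6580 = 7.2581

7.2581


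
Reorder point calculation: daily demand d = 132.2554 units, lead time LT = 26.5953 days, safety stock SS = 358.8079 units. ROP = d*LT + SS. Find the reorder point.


d*LT = 132.2554 * 26.5953 = 3517.3720
ROP = 3517.3720 + 358.8079 = 3876.1799

3876.1799 units


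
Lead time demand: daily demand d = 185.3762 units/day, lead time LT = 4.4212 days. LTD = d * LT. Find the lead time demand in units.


LTD = 185.3762 * 4.4212 = 819.5853

819.5853 units


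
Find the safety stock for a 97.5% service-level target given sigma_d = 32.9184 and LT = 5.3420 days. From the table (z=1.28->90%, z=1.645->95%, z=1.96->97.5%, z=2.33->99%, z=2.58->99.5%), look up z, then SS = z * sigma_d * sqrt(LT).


From the table, SL = 97.5% corresponds to z = 1.96
sqrt(LT) = sqrt(5.3420) = 2.3113
SS = 1.96 * 32.9184 * 2.3113 = 149.1237

149.1237 units


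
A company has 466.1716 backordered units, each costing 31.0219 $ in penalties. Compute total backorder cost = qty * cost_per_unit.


Total = 466.1716 * 31.0219 = 14461.5288

14461.5288 $


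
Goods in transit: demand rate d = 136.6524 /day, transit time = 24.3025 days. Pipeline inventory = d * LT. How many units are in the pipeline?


Pipeline = 136.6524 * 24.3025 = 3320.9950

3320.9950 units


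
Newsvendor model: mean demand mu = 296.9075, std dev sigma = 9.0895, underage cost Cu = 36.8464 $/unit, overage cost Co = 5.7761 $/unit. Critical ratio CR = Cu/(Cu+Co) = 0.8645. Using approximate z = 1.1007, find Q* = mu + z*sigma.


CR = Cu/(Cu+Co) = 36.8464/(36.8464+5.7761) = 0.8645
z = 1.1007
Q* = 296.9075 + 1.1007 * 9.0895 = 306.9123

306.9123 units


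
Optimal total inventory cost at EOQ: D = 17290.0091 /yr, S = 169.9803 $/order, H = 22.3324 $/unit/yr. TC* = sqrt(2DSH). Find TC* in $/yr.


2*D*S*H = 131268102.3169
TC* = sqrt(131268102.3169) = 11457.2293

11457.2293 $/yr


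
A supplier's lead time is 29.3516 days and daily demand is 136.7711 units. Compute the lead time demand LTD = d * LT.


LTD = 136.7711 * 29.3516 = 4014.4506

4014.4506 units


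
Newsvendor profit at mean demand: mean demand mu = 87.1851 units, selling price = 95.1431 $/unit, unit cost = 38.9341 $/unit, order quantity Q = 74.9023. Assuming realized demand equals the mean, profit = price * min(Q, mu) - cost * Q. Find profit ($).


Sales at mu = min(74.9023, 87.1851) = 74.9023
Revenue = 95.1431 * 74.9023 = 7126.4370
Total cost = 38.9341 * 74.9023 = 2916.2536
Profit = 7126.4370 - 2916.2536 = 4210.1834

4210.1834 $


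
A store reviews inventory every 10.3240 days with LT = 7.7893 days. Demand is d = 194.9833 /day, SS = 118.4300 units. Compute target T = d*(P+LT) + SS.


P + LT = 18.1133
d*(P+LT) = 194.9833 * 18.1133 = 3531.7910
T = 3531.7910 + 118.4300 = 3650.2210

3650.2210 units


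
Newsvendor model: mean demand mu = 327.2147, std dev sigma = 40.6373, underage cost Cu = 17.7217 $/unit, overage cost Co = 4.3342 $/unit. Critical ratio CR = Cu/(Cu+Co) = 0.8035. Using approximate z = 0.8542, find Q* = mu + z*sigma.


CR = Cu/(Cu+Co) = 17.7217/(17.7217+4.3342) = 0.8035
z = 0.8542
Q* = 327.2147 + 0.8542 * 40.6373 = 361.9271

361.9271 units


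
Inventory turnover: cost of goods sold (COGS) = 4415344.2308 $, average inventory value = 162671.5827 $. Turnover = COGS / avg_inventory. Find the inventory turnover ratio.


Turnover = 4415344.2308 / 162671.5827 = 27.1427

27.1427


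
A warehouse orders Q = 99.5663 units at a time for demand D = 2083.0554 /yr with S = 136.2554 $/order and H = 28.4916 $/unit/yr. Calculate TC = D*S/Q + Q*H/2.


Ordering cost = D*S/Q = 2850.6387
Holding cost = Q*H/2 = 1418.4016
TC = 2850.6387 + 1418.4016 = 4269.0403

4269.0403 $/yr


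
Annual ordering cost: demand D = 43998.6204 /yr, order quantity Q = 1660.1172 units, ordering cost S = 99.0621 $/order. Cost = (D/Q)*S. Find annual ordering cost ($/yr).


Number of orders = D/Q = 26.5033
Cost = 26.5033 * 99.0621 = 2625.4747

2625.4747 $/yr


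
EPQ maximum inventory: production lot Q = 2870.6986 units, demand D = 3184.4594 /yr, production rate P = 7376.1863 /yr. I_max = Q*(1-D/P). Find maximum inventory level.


D/P = 0.4317
1 - D/P = 0.5683
I_max = 2870.6986 * 0.5683 = 1631.3558

1631.3558 units


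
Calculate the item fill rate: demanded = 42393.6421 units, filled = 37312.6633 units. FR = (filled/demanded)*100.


FR = 37312.6633 / 42393.6421 * 100 = 88.0148

88.0148%


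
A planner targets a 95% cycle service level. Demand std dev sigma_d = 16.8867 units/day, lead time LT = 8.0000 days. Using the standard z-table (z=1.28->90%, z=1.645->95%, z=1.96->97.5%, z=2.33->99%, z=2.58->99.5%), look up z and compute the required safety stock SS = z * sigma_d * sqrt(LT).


From the table, SL = 95% corresponds to z = 1.645
sqrt(LT) = sqrt(8.0000) = 2.8284
SS = 1.645 * 16.8867 * 2.8284 = 78.5698

78.5698 units


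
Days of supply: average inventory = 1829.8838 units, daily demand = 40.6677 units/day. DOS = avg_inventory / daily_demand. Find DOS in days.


DOS = 1829.8838 / 40.6677 = 44.9960

44.9960 days


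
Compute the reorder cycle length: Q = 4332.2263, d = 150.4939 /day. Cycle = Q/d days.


Cycle = 4332.2263 / 150.4939 = 28.7867

28.7867 days


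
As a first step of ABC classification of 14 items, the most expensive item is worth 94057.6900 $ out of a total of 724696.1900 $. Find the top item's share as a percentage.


Top item = 94057.6900
Total = 724696.1900
Percentage = 94057.6900 / 724696.1900 * 100 = 12.9789

12.9789%


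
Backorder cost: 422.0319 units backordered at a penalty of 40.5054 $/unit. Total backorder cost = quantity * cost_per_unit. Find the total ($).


Total = 422.0319 * 40.5054 = 17094.5709

17094.5709 $


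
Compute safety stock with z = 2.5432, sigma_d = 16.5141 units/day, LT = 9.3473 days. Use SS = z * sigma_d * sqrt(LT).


sqrt(LT) = sqrt(9.3473) = 3.0573
SS = 2.5432 * 16.5141 * 3.0573 = 128.4040

128.4040 units


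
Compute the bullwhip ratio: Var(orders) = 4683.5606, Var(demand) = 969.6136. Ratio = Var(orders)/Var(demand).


BW = 4683.5606 / 969.6136 = 4.8303

4.8303


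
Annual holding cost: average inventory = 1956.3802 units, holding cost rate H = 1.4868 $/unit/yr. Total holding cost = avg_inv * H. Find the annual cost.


Cost = 1956.3802 * 1.4868 = 2908.7461

2908.7461 $/yr


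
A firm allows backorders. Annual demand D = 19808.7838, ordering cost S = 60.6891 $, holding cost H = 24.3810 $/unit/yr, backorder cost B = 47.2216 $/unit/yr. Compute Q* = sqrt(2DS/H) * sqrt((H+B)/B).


sqrt(2DS/H) = 314.0317
sqrt((H+B)/B) = 1.2314
Q* = 314.0317 * 1.2314 = 386.6941

386.6941 units


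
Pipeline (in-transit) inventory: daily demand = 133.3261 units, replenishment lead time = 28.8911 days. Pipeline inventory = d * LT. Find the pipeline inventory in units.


Pipeline = 133.3261 * 28.8911 = 3851.9377

3851.9377 units


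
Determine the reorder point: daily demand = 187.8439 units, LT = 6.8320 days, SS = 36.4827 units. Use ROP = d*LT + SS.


d*LT = 187.8439 * 6.8320 = 1283.3495
ROP = 1283.3495 + 36.4827 = 1319.8322

1319.8322 units


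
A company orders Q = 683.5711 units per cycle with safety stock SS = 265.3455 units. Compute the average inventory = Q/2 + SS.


Q/2 = 341.7856
Avg = 341.7856 + 265.3455 = 607.1310

607.1310 units


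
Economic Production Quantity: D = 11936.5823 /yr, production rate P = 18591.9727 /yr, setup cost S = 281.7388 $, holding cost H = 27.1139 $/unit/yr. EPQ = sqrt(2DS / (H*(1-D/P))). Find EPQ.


1 - D/P = 1 - 0.6420 = 0.3580
H*(1-D/P) = 9.7060
2DS = 6725996.7466
EPQ = sqrt(692973.4568) = 832.4503

832.4503 units


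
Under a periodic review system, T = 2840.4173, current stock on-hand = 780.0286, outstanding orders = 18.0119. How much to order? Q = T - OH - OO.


Inventory position = OH + OO = 780.0286 + 18.0119 = 798.0405
Q = 2840.4173 - 798.0405 = 2042.3768

2042.3768 units


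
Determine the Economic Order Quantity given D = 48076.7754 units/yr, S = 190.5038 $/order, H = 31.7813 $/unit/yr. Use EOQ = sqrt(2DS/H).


2*D*S = 2 * 48076.7754 * 190.5038 = 18317616.8109
2*D*S/H = 576364.6173
EOQ = sqrt(576364.6173) = 759.1868

759.1868 units


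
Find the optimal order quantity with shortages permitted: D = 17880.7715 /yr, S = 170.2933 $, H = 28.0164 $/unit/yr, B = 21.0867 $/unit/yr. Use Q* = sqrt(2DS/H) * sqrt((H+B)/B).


sqrt(2DS/H) = 466.2306
sqrt((H+B)/B) = 1.5260
Q* = 466.2306 * 1.5260 = 711.4607

711.4607 units


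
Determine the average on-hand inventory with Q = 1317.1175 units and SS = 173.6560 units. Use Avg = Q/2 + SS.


Q/2 = 658.5588
Avg = 658.5588 + 173.6560 = 832.2148

832.2148 units


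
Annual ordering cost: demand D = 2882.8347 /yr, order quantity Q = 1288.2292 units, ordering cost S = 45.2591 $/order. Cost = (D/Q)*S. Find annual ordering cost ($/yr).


Number of orders = D/Q = 2.2378
Cost = 2.2378 * 45.2591 = 101.2821

101.2821 $/yr


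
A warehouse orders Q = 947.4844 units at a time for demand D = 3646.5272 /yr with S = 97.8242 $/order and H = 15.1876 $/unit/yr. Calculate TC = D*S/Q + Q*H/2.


Ordering cost = D*S/Q = 376.4902
Holding cost = Q*H/2 = 7195.0070
TC = 376.4902 + 7195.0070 = 7571.4973

7571.4973 $/yr


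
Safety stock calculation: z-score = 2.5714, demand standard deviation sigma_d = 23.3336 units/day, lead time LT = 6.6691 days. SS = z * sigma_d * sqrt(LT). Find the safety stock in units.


sqrt(LT) = sqrt(6.6691) = 2.5825
SS = 2.5714 * 23.3336 * 2.5825 = 154.9477

154.9477 units


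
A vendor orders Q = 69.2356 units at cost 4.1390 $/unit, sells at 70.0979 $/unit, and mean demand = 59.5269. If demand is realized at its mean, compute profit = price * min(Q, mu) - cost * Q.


Sales at mu = min(69.2356, 59.5269) = 59.5269
Revenue = 70.0979 * 59.5269 = 4172.7107
Total cost = 4.1390 * 69.2356 = 286.5661
Profit = 4172.7107 - 286.5661 = 3886.1445

3886.1445 $


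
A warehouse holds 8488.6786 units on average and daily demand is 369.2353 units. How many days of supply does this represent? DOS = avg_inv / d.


DOS = 8488.6786 / 369.2353 = 22.9899

22.9899 days


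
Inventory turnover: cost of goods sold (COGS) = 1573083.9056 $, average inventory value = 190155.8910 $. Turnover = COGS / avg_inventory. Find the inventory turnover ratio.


Turnover = 1573083.9056 / 190155.8910 = 8.2726

8.2726


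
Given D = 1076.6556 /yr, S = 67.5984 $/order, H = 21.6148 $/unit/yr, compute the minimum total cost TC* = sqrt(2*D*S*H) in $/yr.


2*D*S*H = 3146258.7572
TC* = sqrt(3146258.7572) = 1773.7696

1773.7696 $/yr


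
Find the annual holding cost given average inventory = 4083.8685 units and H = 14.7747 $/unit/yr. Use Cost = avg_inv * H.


Cost = 4083.8685 * 14.7747 = 60337.9319

60337.9319 $/yr


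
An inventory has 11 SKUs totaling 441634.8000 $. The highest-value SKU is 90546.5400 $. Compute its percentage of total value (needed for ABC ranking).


Top item = 90546.5400
Total = 441634.8000
Percentage = 90546.5400 / 441634.8000 * 100 = 20.5026

20.5026%


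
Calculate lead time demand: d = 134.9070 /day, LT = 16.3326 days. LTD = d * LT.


LTD = 134.9070 * 16.3326 = 2203.3821

2203.3821 units


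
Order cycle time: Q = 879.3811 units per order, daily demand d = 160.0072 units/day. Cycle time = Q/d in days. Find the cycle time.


Cycle = 879.3811 / 160.0072 = 5.4959

5.4959 days


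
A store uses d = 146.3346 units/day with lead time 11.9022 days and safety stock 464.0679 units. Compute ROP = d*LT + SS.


d*LT = 146.3346 * 11.9022 = 1741.7037
ROP = 1741.7037 + 464.0679 = 2205.7716

2205.7716 units


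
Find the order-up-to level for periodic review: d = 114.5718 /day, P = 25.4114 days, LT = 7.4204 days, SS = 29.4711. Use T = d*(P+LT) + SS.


P + LT = 32.8318
d*(P+LT) = 114.5718 * 32.8318 = 3761.5984
T = 3761.5984 + 29.4711 = 3791.0695

3791.0695 units


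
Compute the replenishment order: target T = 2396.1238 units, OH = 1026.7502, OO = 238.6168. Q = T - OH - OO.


Inventory position = OH + OO = 1026.7502 + 238.6168 = 1265.3670
Q = 2396.1238 - 1265.3670 = 1130.7568

1130.7568 units


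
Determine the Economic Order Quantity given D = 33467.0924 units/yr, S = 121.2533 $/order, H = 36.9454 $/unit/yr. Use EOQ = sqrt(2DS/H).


2*D*S = 2 * 33467.0924 * 121.2533 = 8115990.7898
2*D*S/H = 219675.2719
EOQ = sqrt(219675.2719) = 468.6953

468.6953 units


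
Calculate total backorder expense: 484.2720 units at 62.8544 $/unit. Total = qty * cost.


Total = 484.2720 * 62.8544 = 30438.6260

30438.6260 $


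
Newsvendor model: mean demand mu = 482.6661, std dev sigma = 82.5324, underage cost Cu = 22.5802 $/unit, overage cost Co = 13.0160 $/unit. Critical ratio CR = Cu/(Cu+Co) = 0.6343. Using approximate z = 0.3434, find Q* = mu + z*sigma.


CR = Cu/(Cu+Co) = 22.5802/(22.5802+13.0160) = 0.6343
z = 0.3434
Q* = 482.6661 + 0.3434 * 82.5324 = 511.0077

511.0077 units


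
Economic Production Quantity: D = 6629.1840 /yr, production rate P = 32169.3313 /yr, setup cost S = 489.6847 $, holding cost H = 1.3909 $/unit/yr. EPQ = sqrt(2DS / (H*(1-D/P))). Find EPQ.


1 - D/P = 1 - 0.2061 = 0.7939
H*(1-D/P) = 1.1043
2DS = 6492419.9566
EPQ = sqrt(5879350.2425) = 2424.7371

2424.7371 units


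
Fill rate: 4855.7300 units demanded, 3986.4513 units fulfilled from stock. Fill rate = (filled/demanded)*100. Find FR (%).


FR = 3986.4513 / 4855.7300 * 100 = 82.0979

82.0979%


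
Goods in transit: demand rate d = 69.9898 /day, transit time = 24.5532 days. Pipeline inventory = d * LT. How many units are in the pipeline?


Pipeline = 69.9898 * 24.5532 = 1718.4736

1718.4736 units


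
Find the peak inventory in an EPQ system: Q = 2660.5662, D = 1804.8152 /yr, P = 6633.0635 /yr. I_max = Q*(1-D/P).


D/P = 0.2721
1 - D/P = 0.7279
I_max = 2660.5662 * 0.7279 = 1936.6427

1936.6427 units


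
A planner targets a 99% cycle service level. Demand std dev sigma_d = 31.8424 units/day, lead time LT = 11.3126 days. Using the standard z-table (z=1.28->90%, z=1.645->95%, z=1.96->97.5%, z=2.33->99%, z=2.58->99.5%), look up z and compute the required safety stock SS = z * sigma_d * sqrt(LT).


From the table, SL = 99% corresponds to z = 2.33
sqrt(LT) = sqrt(11.3126) = 3.3634
SS = 2.33 * 31.8424 * 3.3634 = 249.5416

249.5416 units


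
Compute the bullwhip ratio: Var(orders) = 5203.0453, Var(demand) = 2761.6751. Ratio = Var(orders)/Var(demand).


BW = 5203.0453 / 2761.6751 = 1.8840

1.8840


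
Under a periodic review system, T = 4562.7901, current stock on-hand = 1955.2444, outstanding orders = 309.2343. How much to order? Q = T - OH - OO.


Inventory position = OH + OO = 1955.2444 + 309.2343 = 2264.4787
Q = 4562.7901 - 2264.4787 = 2298.3114

2298.3114 units


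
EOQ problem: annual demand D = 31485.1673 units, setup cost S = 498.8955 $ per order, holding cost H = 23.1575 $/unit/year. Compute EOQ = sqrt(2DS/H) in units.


2*D*S = 2 * 31485.1673 * 498.8955 = 31415616.5654
2*D*S/H = 1356606.5666
EOQ = sqrt(1356606.5666) = 1164.7345

1164.7345 units


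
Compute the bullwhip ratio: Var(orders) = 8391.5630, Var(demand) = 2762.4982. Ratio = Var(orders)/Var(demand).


BW = 8391.5630 / 2762.4982 = 3.0377

3.0377


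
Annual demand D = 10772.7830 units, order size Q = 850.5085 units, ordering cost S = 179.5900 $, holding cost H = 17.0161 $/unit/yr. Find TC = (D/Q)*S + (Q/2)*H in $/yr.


Ordering cost = D*S/Q = 2274.7381
Holding cost = Q*H/2 = 7236.1688
TC = 2274.7381 + 7236.1688 = 9510.9070

9510.9070 $/yr


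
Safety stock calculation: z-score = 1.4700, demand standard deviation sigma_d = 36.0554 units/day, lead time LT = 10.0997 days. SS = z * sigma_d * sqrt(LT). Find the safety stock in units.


sqrt(LT) = sqrt(10.0997) = 3.1780
SS = 1.4700 * 36.0554 * 3.1780 = 168.4387

168.4387 units


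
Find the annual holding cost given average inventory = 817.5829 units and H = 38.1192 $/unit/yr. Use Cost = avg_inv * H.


Cost = 817.5829 * 38.1192 = 31165.6061

31165.6061 $/yr


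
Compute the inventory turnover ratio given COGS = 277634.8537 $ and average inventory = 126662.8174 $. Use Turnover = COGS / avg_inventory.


Turnover = 277634.8537 / 126662.8174 = 2.1919

2.1919


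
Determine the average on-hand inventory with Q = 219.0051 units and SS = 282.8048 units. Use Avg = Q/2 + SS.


Q/2 = 109.5025
Avg = 109.5025 + 282.8048 = 392.3073

392.3073 units


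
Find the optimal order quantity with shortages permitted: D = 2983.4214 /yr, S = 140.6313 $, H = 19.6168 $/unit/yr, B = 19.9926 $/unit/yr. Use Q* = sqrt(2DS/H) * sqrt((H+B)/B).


sqrt(2DS/H) = 206.8232
sqrt((H+B)/B) = 1.4076
Q* = 206.8232 * 1.4076 = 291.1144

291.1144 units


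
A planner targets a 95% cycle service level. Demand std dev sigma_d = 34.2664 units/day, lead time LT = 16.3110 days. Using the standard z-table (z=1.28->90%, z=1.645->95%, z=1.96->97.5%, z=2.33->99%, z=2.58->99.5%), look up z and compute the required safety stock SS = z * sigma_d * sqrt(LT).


From the table, SL = 95% corresponds to z = 1.645
sqrt(LT) = sqrt(16.3110) = 4.0387
SS = 1.645 * 34.2664 * 4.0387 = 227.6537

227.6537 units


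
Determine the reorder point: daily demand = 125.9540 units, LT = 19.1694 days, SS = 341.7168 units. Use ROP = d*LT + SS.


d*LT = 125.9540 * 19.1694 = 2414.4626
ROP = 2414.4626 + 341.7168 = 2756.1794

2756.1794 units


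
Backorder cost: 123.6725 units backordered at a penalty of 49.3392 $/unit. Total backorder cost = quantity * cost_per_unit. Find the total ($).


Total = 123.6725 * 49.3392 = 6101.9022

6101.9022 $


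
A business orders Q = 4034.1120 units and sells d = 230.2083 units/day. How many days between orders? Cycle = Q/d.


Cycle = 4034.1120 / 230.2083 = 17.5237

17.5237 days


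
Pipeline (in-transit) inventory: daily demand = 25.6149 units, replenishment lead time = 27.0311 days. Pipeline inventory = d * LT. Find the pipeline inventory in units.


Pipeline = 25.6149 * 27.0311 = 692.3989

692.3989 units


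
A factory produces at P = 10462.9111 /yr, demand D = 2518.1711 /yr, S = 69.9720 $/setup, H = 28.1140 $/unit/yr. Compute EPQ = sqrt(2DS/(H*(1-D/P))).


1 - D/P = 1 - 0.2407 = 0.7593
H*(1-D/P) = 21.3476
2DS = 352402.9364
EPQ = sqrt(16507.8200) = 128.4828

128.4828 units


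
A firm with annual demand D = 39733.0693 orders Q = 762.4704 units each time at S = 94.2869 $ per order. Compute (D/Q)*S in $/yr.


Number of orders = D/Q = 52.1110
Cost = 52.1110 * 94.2869 = 4913.3815

4913.3815 $/yr


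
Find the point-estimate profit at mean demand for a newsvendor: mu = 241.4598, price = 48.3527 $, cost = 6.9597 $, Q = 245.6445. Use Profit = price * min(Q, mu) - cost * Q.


Sales at mu = min(245.6445, 241.4598) = 241.4598
Revenue = 48.3527 * 241.4598 = 11675.2333
Total cost = 6.9597 * 245.6445 = 1709.6120
Profit = 11675.2333 - 1709.6120 = 9965.6212

9965.6212 $


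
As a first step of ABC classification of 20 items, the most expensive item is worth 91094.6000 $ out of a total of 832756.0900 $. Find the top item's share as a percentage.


Top item = 91094.6000
Total = 832756.0900
Percentage = 91094.6000 / 832756.0900 * 100 = 10.9389

10.9389%


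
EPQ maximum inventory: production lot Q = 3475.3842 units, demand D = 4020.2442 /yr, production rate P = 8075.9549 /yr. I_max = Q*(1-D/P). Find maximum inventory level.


D/P = 0.4978
1 - D/P = 0.5022
I_max = 3475.3842 * 0.5022 = 1745.3234

1745.3234 units


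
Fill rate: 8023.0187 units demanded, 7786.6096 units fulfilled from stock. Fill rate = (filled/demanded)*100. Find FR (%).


FR = 7786.6096 / 8023.0187 * 100 = 97.0534

97.0534%


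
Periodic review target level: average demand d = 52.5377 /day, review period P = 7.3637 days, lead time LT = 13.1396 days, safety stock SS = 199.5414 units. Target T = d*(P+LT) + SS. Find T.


P + LT = 20.5033
d*(P+LT) = 52.5377 * 20.5033 = 1077.1962
T = 1077.1962 + 199.5414 = 1276.7376

1276.7376 units


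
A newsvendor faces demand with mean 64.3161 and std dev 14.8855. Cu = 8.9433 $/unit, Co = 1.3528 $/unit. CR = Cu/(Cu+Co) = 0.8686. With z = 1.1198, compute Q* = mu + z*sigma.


CR = Cu/(Cu+Co) = 8.9433/(8.9433+1.3528) = 0.8686
z = 1.1198
Q* = 64.3161 + 1.1198 * 14.8855 = 80.9849

80.9849 units


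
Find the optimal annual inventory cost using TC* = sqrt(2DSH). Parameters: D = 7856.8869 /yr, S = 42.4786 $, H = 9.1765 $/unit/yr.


2*D*S*H = 6125305.5989
TC* = sqrt(6125305.5989) = 2474.9355

2474.9355 $/yr


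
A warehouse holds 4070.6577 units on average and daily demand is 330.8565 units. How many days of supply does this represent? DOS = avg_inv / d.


DOS = 4070.6577 / 330.8565 = 12.3034

12.3034 days


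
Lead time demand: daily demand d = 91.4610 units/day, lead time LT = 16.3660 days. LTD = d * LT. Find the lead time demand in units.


LTD = 91.4610 * 16.3660 = 1496.8507

1496.8507 units


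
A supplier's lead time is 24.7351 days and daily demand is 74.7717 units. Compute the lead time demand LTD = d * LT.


LTD = 74.7717 * 24.7351 = 1849.4855

1849.4855 units


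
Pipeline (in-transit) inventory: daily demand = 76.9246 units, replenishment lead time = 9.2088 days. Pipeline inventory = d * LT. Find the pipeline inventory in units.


Pipeline = 76.9246 * 9.2088 = 708.3833

708.3833 units


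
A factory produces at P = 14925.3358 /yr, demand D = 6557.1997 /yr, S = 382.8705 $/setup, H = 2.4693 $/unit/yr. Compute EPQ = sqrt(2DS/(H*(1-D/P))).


1 - D/P = 1 - 0.4393 = 0.5607
H*(1-D/P) = 1.3845
2DS = 5021116.6555
EPQ = sqrt(3626785.1682) = 1904.4120

1904.4120 units


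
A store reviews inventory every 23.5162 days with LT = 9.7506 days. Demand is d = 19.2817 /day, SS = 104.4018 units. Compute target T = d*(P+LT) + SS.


P + LT = 33.2668
d*(P+LT) = 19.2817 * 33.2668 = 641.4405
T = 641.4405 + 104.4018 = 745.8423

745.8423 units


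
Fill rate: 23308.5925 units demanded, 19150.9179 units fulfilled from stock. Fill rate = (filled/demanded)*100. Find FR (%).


FR = 19150.9179 / 23308.5925 * 100 = 82.1625

82.1625%


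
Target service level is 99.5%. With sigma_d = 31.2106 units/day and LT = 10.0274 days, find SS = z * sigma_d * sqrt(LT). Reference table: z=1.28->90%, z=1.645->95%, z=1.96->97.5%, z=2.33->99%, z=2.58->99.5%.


From the table, SL = 99.5% corresponds to z = 2.58
sqrt(LT) = sqrt(10.0274) = 3.1666
SS = 2.58 * 31.2106 * 3.1666 = 254.9858

254.9858 units


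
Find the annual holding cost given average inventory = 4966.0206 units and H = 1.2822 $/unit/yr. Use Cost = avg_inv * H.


Cost = 4966.0206 * 1.2822 = 6367.4316

6367.4316 $/yr


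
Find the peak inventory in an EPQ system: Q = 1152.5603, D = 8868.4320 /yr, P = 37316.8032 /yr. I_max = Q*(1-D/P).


D/P = 0.2377
1 - D/P = 0.7623
I_max = 1152.5603 * 0.7623 = 878.6515

878.6515 units


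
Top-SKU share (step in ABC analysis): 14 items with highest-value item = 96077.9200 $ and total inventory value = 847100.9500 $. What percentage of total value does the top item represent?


Top item = 96077.9200
Total = 847100.9500
Percentage = 96077.9200 / 847100.9500 * 100 = 11.3420

11.3420%


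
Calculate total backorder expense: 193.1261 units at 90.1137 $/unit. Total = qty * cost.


Total = 193.1261 * 90.1137 = 17403.3074

17403.3074 $


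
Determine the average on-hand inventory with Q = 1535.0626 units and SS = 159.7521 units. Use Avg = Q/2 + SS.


Q/2 = 767.5313
Avg = 767.5313 + 159.7521 = 927.2834

927.2834 units


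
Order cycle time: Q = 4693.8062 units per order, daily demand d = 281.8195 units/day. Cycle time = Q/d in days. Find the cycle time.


Cycle = 4693.8062 / 281.8195 = 16.6554

16.6554 days


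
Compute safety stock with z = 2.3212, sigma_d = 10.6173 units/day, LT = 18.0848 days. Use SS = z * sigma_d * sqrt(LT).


sqrt(LT) = sqrt(18.0848) = 4.2526
SS = 2.3212 * 10.6173 * 4.2526 = 104.8054

104.8054 units


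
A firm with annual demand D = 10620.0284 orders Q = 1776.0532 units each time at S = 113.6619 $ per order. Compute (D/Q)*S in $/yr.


Number of orders = D/Q = 5.9796
Cost = 5.9796 * 113.6619 = 679.6489

679.6489 $/yr


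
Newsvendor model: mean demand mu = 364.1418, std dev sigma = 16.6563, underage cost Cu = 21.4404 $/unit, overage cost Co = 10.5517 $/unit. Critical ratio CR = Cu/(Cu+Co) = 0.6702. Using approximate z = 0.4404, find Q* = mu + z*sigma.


CR = Cu/(Cu+Co) = 21.4404/(21.4404+10.5517) = 0.6702
z = 0.4404
Q* = 364.1418 + 0.4404 * 16.6563 = 371.4772

371.4772 units


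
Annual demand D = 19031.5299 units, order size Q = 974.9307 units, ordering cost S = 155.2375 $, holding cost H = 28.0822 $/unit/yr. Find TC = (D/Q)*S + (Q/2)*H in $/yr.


Ordering cost = D*S/Q = 3030.3765
Holding cost = Q*H/2 = 13689.0995
TC = 3030.3765 + 13689.0995 = 16719.4760

16719.4760 $/yr
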